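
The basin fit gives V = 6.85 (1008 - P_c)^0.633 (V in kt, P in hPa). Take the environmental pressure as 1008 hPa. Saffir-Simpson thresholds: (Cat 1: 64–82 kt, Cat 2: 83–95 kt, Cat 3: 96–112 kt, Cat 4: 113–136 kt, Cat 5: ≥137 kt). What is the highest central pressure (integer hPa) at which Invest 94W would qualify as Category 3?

Category 3 begins at V = 96 kt.
Required ΔP = (96/6.85)^(1/0.633) = 14.015^1.580 ≈ 64.77 hPa.
P_c ≤ 1008 − 64.77 = 943.23, so the highest integer P_c is 943 hPa.

943 hPa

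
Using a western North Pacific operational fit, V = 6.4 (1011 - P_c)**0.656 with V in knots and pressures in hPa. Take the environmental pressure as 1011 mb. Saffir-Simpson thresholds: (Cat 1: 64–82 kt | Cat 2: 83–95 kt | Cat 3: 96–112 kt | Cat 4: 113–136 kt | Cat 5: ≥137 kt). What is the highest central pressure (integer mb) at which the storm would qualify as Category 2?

Category 2 begins at V = 83 kt.
Required ΔP = (83/6.4)^(1/0.656) = 12.969^1.524 ≈ 49.72 mb.
P_c ≤ 1011 − 49.72 = 961.28, so the highest integer P_c is 961 mb.

961 mb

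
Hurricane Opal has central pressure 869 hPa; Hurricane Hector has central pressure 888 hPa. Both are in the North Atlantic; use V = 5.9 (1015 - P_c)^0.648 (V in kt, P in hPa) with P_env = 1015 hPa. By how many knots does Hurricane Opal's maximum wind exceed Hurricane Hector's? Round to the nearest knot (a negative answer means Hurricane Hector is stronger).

Hurricane Opal: ΔP = 146; V ≈ 5.9 × 146^0.648 ≈ 149.06 kt.
Hurricane Hector: ΔP = 127; V ≈ 5.9 × 127^0.648 ≈ 136.18 kt.
Difference ≈ 149.06 − 136.18 = 12.88 → 13 kt.

13 kt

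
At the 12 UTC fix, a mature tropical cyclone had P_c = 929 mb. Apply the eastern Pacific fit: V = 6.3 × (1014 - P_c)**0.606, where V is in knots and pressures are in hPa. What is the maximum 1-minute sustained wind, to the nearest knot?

93 kt

ΔP = 1014 − 929 = 85 mb.
85^0.606 ≈ 14.765.
V ≈ 6.3 × 14.765 ≈ 93.0 kt.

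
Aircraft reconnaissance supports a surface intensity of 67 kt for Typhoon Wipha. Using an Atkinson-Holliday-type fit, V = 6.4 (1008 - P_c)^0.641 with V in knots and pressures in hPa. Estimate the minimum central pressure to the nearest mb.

969 mb

ΔP = (V / 6.4)^(1/0.641) = (67/6.4)^1.560.
67/6.4 = 10.469; 10.469^1.560 ≈ 39.00 mb.
P_c = 1008 − 39.00 = 969.00 ≈ 969 mb.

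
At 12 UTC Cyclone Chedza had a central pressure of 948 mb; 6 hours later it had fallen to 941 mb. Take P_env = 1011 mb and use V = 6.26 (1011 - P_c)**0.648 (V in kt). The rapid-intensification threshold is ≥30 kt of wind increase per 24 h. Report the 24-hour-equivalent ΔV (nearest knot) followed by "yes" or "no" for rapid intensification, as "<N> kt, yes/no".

26 kt, no

V₁: ΔP = 63, V ≈ 6.26 × 63^0.648 ≈ 91.74 kt.
V₂: ΔP = 70, V ≈ 6.26 × 70^0.648 ≈ 98.22 kt.
ΔV over 6 h = 6.48 kt → 24 h equivalent = 6.48 × 24/6 ≈ 25.92 kt.
26 kt < 30 kt ⇒ not rapid intensification.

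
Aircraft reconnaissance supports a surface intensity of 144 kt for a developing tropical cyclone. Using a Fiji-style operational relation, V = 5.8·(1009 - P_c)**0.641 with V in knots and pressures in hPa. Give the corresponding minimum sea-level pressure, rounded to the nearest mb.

859 mb

ΔP = (V / 5.8)^(1/0.641) = (144/5.8)^1.560.
144/5.8 = 24.828; 24.828^1.560 ≈ 150.03 mb.
P_c = 1009 − 150.03 = 858.97 ≈ 859 mb.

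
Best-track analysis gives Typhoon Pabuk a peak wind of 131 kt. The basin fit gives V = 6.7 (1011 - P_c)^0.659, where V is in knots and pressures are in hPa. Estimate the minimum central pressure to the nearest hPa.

920 hPa

ΔP = (V / 6.7)^(1/0.659) = (131/6.7)^1.517.
131/6.7 = 19.552; 19.552^1.517 ≈ 91.06 hPa.
P_c = 1011 − 91.06 = 919.94 ≈ 920 hPa.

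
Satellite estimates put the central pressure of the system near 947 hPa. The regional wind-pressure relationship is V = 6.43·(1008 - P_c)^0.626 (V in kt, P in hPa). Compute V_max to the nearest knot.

84 kt

ΔP = 1008 − 947 = 61 hPa.
61^0.626 ≈ 13.110.
V ≈ 6.43 × 13.110 ≈ 84.3 kt.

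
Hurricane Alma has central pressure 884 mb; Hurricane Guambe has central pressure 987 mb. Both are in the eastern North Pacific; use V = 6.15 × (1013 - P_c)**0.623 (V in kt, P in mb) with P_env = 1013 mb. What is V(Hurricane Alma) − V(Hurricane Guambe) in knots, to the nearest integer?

Hurricane Alma: ΔP = 129; V ≈ 6.15 × 129^0.623 ≈ 126.99 kt.
Hurricane Guambe: ΔP = 26; V ≈ 6.15 × 26^0.623 ≈ 46.82 kt.
Difference ≈ 126.99 − 46.82 = 80.17 → 80 kt.

80 kt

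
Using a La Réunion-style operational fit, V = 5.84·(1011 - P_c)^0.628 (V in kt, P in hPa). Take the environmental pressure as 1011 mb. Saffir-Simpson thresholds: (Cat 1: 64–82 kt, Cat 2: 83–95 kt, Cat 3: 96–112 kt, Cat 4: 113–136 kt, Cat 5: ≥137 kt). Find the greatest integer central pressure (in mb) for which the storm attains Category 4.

Category 4 begins at V = 113 kt.
Required ΔP = (113/5.84)^(1/0.628) = 19.349^1.592 ≈ 111.90 mb.
P_c ≤ 1011 − 111.90 = 899.10, so the highest integer P_c is 899 mb.

899 mb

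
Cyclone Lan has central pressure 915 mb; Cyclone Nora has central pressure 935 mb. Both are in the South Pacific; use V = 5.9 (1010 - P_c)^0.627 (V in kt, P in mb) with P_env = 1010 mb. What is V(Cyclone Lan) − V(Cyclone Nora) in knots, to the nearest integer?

Cyclone Lan: ΔP = 95; V ≈ 5.9 × 95^0.627 ≈ 102.54 kt.
Cyclone Nora: ΔP = 75; V ≈ 5.9 × 75^0.627 ≈ 88.41 kt.
Difference ≈ 102.54 − 88.41 = 14.13 → 14 kt.

14 kt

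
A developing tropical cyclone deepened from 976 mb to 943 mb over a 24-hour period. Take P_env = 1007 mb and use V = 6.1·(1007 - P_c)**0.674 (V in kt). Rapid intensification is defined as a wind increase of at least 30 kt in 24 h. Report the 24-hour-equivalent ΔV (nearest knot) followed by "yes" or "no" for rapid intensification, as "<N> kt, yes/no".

39 kt, yes

V₁: ΔP = 31, V ≈ 6.1 × 31^0.674 ≈ 61.73 kt.
V₂: ΔP = 64, V ≈ 6.1 × 64^0.674 ≈ 100.62 kt.
ΔV over 24 h = 38.89 kt → 24 h equivalent = 38.89 × 24/24 ≈ 38.89 kt.
39 kt ≥ 30 kt ⇒ rapid intensification.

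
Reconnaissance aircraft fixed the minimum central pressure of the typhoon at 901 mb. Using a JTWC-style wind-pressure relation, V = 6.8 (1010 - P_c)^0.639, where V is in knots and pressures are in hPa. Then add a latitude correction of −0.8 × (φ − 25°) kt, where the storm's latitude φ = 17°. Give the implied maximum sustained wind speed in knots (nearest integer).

143 kt

ΔP = 1010 − 901 = 109 mb.
109^0.639 ≈ 20.041.
V ≈ 6.8 × 20.041 ≈ 136.3 kt.
Latitude correction: −0.8 × (17 − 25) = 6.4 kt.
Corrected V ≈ 142.7 kt → 143 kt.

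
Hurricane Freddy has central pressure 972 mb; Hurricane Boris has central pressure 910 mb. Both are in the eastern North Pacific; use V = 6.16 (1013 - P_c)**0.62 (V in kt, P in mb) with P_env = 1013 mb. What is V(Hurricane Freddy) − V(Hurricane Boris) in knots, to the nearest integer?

Hurricane Freddy: ΔP = 41; V ≈ 6.16 × 41^0.62 ≈ 61.59 kt.
Hurricane Boris: ΔP = 103; V ≈ 6.16 × 103^0.62 ≈ 109.03 kt.
Difference ≈ 61.59 − 109.03 = -47.44 → -47 kt.

-47 kt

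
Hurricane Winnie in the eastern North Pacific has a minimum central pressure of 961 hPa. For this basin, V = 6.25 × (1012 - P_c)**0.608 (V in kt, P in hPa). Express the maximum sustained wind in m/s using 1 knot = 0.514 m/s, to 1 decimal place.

ΔP = 1012 − 961 = 51 hPa.
V ≈ 6.25 × 51^0.608 = 6.25 × 10.919 ≈ 68.247 kt.
68.247 × 0.514 ≈ 35.08 m/s → 35.1 m/s.

35.1 m/s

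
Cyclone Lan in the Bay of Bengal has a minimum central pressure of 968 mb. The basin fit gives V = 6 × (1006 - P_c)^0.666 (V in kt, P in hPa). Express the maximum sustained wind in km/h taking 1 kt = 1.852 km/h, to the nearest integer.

ΔP = 1006 − 968 = 38 mb.
V ≈ 6 × 38^0.666 = 6 × 11.276 ≈ 67.653 kt.
67.653 × 1.852 ≈ 125.29 km/h → 125 km/h.

125 km/h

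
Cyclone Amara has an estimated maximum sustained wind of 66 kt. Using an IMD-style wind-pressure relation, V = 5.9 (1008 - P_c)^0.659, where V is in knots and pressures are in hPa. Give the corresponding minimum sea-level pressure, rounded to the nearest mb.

ΔP = (V / 5.9)^(1/0.659) = (66/5.9)^1.517.
66/5.9 = 11.186; 11.186^1.517 ≈ 39.02 mb.
P_c = 1008 − 39.02 = 968.98 ≈ 969 mb.

969 mb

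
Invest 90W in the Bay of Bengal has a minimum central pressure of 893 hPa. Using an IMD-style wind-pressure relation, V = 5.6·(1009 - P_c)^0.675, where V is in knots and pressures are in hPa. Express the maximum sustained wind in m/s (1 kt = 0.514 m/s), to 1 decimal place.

71.2 m/s

ΔP = 1009 − 893 = 116 hPa.
V ≈ 5.6 × 116^0.675 = 5.6 × 24.746 ≈ 138.579 kt.
138.579 × 0.514 ≈ 71.23 m/s → 71.2 m/s.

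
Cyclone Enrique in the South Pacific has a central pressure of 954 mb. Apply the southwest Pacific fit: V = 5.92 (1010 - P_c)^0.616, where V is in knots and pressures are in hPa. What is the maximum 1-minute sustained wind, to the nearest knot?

71 kt

ΔP = 1010 − 954 = 56 mb.
56^0.616 ≈ 11.937.
V ≈ 5.92 × 11.937 ≈ 70.7 kt.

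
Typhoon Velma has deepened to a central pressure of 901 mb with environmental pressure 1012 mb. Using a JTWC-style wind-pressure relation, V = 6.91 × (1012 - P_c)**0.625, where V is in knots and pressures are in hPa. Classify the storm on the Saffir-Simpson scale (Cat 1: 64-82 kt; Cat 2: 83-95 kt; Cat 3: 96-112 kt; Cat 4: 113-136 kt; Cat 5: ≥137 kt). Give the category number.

4

ΔP = 1012 − 901 = 111 mb.
V ≈ 6.91 × 111^0.625 = 6.91 × 18.98 ≈ 131 kt.
131 kt falls in the Category 4 band.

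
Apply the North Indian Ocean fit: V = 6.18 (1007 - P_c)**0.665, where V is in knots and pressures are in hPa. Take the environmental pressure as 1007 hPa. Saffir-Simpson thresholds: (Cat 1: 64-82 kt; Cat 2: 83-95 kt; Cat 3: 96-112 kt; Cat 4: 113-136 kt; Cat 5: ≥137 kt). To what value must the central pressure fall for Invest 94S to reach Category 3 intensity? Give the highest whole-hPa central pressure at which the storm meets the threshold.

Category 3 begins at V = 96 kt.
Required ΔP = (96/6.18)^(1/0.665) = 15.534^1.504 ≈ 61.86 hPa.
P_c ≤ 1007 − 61.86 = 945.14, so the highest integer P_c is 945 hPa.

945 hPa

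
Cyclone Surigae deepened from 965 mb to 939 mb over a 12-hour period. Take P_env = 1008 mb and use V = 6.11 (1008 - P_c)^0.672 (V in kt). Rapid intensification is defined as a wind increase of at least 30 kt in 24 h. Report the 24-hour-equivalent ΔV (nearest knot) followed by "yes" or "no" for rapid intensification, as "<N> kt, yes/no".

V₁: ΔP = 43, V ≈ 6.11 × 43^0.672 ≈ 76.51 kt.
V₂: ΔP = 69, V ≈ 6.11 × 69^0.672 ≈ 105.14 kt.
ΔV over 12 h = 28.63 kt → 24 h equivalent = 28.63 × 24/12 ≈ 57.26 kt.
57 kt ≥ 30 kt ⇒ rapid intensification.

57 kt, yes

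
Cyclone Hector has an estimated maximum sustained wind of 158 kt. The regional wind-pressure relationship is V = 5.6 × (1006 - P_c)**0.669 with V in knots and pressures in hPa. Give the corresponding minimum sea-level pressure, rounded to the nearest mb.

ΔP = (V / 5.6)^(1/0.669) = (158/5.6)^1.495.
158/5.6 = 28.214; 28.214^1.495 ≈ 147.27 mb.
P_c = 1006 − 147.27 = 858.73 ≈ 859 mb.

859 mb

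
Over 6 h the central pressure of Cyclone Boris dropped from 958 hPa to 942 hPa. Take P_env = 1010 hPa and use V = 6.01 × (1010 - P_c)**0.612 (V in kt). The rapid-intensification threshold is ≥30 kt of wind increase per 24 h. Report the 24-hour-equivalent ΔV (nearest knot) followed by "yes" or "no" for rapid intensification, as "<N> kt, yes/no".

48 kt, yes

V₁: ΔP = 52, V ≈ 6.01 × 52^0.612 ≈ 67.46 kt.
V₂: ΔP = 68, V ≈ 6.01 × 68^0.612 ≈ 79.50 kt.
ΔV over 6 h = 12.04 kt → 24 h equivalent = 12.04 × 24/6 ≈ 48.16 kt.
48 kt ≥ 30 kt ⇒ rapid intensification.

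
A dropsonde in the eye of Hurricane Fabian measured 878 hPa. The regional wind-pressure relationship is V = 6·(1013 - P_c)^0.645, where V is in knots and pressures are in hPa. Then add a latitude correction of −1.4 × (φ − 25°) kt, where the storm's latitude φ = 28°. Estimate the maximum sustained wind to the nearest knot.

ΔP = 1013 − 878 = 135 hPa.
135^0.645 ≈ 23.663.
V ≈ 6 × 23.663 ≈ 142.0 kt.
Latitude correction: −1.4 × (28 − 25) = -4.2 kt.
Corrected V ≈ 137.8 kt → 138 kt.

138 kt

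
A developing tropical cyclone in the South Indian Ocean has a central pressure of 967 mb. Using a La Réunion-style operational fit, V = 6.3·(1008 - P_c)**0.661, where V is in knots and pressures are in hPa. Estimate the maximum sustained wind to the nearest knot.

73 kt

ΔP = 1008 − 967 = 41 mb.
41^0.661 ≈ 11.643.
V ≈ 6.3 × 11.643 ≈ 73.3 kt.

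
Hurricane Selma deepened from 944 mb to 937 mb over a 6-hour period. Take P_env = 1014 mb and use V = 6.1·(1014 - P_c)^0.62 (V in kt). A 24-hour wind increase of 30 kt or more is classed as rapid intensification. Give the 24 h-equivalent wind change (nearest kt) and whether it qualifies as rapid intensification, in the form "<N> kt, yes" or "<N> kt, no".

V₁: ΔP = 70, V ≈ 6.1 × 70^0.62 ≈ 84.97 kt.
V₂: ΔP = 77, V ≈ 6.1 × 77^0.62 ≈ 90.15 kt.
ΔV over 6 h = 5.18 kt → 24 h equivalent = 5.18 × 24/6 ≈ 20.72 kt.
21 kt < 30 kt ⇒ not rapid intensification.

21 kt, no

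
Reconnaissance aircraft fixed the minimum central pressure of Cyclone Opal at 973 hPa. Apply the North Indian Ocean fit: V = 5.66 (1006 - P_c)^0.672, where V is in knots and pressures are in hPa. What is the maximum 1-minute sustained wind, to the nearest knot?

59 kt

ΔP = 1006 − 973 = 33 hPa.
33^0.672 ≈ 10.482.
V ≈ 5.66 × 10.482 ≈ 59.3 kt.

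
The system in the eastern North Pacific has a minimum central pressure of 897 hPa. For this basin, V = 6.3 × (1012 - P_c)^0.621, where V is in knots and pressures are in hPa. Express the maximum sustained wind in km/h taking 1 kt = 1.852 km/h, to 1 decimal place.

ΔP = 1012 − 897 = 115 hPa.
V ≈ 6.3 × 115^0.621 = 6.3 × 19.041 ≈ 119.959 kt.
119.959 × 1.852 ≈ 222.16 km/h → 222.2 km/h.

222.2 km/h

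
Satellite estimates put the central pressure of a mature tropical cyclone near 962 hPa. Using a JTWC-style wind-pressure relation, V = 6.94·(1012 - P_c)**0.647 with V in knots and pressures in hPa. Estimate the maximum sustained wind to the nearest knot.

87 kt

ΔP = 1012 − 962 = 50 hPa.
50^0.647 ≈ 12.567.
V ≈ 6.94 × 12.567 ≈ 87.2 kt.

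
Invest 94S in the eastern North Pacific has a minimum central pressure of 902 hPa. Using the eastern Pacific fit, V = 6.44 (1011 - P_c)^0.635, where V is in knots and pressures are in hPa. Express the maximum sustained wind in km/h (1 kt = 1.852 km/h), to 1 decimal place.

ΔP = 1011 − 902 = 109 hPa.
V ≈ 6.44 × 109^0.635 = 6.44 × 19.668 ≈ 126.664 kt.
126.664 × 1.852 ≈ 234.58 km/h → 234.6 km/h.

234.6 km/h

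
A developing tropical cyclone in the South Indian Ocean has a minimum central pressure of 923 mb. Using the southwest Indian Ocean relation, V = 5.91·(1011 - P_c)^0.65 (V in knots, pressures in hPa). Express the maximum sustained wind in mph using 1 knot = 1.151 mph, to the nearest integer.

ΔP = 1011 − 923 = 88 mb.
V ≈ 5.91 × 88^0.65 = 5.91 × 18.362 ≈ 108.518 kt.
108.518 × 1.151 ≈ 124.90 mph → 125 mph.

125 mph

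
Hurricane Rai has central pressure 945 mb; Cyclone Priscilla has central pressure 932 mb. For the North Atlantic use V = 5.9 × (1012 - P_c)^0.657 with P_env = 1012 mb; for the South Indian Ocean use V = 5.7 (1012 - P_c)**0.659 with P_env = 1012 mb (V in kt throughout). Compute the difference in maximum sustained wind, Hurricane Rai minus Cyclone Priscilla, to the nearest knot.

Hurricane Rai: ΔP = 67; V ≈ 5.9 × 67^0.657 ≈ 93.45 kt.
Cyclone Priscilla: ΔP = 80; V ≈ 5.7 × 80^0.659 ≈ 102.33 kt.
Difference ≈ 93.45 − 102.33 = -8.88 → -9 kt.

-9 kt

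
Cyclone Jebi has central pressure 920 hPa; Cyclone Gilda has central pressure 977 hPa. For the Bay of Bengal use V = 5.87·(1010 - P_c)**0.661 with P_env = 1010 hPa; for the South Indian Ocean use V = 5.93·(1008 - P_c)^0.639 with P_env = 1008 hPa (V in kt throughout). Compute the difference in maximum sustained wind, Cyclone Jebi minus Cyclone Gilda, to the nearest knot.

Cyclone Jebi: ΔP = 90; V ≈ 5.87 × 90^0.661 ≈ 114.92 kt.
Cyclone Gilda: ΔP = 31; V ≈ 5.93 × 31^0.639 ≈ 53.22 kt.
Difference ≈ 114.92 − 53.22 = 61.70 → 62 kt.

62 kt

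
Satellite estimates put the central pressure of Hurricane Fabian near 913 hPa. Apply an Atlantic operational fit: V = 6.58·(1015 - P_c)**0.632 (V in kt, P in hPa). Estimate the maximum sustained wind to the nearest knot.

122 kt

ΔP = 1015 − 913 = 102 hPa.
102^0.632 ≈ 18.597.
V ≈ 6.58 × 18.597 ≈ 122.4 kt.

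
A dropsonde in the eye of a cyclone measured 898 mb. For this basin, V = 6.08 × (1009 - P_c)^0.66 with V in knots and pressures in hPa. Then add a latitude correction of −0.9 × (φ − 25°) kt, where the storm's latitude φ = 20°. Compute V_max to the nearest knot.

141 kt

ΔP = 1009 − 898 = 111 mb.
111^0.66 ≈ 22.383.
V ≈ 6.08 × 22.383 ≈ 136.1 kt.
Latitude correction: −0.9 × (20 − 25) = 4.5 kt.
Corrected V ≈ 140.6 kt → 141 kt.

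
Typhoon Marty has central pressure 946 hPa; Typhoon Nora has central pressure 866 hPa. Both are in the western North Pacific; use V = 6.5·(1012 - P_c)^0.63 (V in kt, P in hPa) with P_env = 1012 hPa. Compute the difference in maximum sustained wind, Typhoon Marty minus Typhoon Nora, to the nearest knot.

-59 kt

Typhoon Marty: ΔP = 66; V ≈ 6.5 × 66^0.63 ≈ 91.04 kt.
Typhoon Nora: ΔP = 146; V ≈ 6.5 × 146^0.63 ≈ 150.13 kt.
Difference ≈ 91.04 − 150.13 = -59.09 → -59 kt.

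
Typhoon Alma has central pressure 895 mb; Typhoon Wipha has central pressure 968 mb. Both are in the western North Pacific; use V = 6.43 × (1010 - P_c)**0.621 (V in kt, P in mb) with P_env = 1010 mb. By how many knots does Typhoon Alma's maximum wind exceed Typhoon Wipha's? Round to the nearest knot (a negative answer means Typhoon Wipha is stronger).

57 kt

Typhoon Alma: ΔP = 115; V ≈ 6.43 × 115^0.621 ≈ 122.43 kt.
Typhoon Wipha: ΔP = 42; V ≈ 6.43 × 42^0.621 ≈ 65.50 kt.
Difference ≈ 122.43 − 65.50 = 56.93 → 57 kt.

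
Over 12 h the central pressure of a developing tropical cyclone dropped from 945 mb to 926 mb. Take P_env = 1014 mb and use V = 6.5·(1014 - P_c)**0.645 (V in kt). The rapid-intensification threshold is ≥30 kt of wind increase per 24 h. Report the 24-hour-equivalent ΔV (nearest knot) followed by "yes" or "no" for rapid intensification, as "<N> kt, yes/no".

V₁: ΔP = 69, V ≈ 6.5 × 69^0.645 ≈ 99.76 kt.
V₂: ΔP = 88, V ≈ 6.5 × 88^0.645 ≈ 116.71 kt.
ΔV over 12 h = 16.95 kt → 24 h equivalent = 16.95 × 24/12 ≈ 33.90 kt.
34 kt ≥ 30 kt ⇒ rapid intensification.

34 kt, yes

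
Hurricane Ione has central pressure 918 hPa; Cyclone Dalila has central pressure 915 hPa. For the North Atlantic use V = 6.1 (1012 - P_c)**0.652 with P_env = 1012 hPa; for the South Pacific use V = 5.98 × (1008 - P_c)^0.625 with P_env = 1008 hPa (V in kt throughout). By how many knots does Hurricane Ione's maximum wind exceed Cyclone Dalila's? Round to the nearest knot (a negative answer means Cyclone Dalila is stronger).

Hurricane Ione: ΔP = 94; V ≈ 6.1 × 94^0.652 ≈ 117.98 kt.
Cyclone Dalila: ΔP = 93; V ≈ 5.98 × 93^0.625 ≈ 101.63 kt.
Difference ≈ 117.98 − 101.63 = 16.35 → 16 kt.

16 kt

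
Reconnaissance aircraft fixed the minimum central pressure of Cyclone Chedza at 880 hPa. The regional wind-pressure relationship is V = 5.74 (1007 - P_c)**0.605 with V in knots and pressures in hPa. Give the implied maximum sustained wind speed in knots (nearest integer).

108 kt

ΔP = 1007 − 880 = 127 hPa.
127^0.605 ≈ 18.741.
V ≈ 5.74 × 18.741 ≈ 107.6 kt.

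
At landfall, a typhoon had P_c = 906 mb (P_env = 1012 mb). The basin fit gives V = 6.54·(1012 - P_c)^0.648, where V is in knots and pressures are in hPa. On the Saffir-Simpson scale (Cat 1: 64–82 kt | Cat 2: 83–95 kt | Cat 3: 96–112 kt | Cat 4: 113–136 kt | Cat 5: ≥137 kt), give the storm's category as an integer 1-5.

ΔP = 1012 − 906 = 106 mb.
V ≈ 6.54 × 106^0.648 = 6.54 × 20.53 ≈ 134 kt.
134 kt falls in the Category 4 band.

4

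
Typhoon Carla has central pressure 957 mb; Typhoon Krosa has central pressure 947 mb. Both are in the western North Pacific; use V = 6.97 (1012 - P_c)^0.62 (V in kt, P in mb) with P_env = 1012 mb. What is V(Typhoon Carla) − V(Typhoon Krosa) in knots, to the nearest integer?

-9 kt

Typhoon Carla: ΔP = 55; V ≈ 6.97 × 55^0.62 ≈ 83.61 kt.
Typhoon Krosa: ΔP = 65; V ≈ 6.97 × 65^0.62 ≈ 92.73 kt.
Difference ≈ 83.61 − 92.73 = -9.12 → -9 kt.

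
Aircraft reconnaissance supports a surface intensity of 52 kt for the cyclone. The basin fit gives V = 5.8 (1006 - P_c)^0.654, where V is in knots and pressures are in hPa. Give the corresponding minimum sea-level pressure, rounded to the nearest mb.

ΔP = (V / 5.8)^(1/0.654) = (52/5.8)^1.529.
52/5.8 = 8.966; 8.966^1.529 ≈ 28.61 mb.
P_c = 1006 − 28.61 = 977.39 ≈ 977 mb.

977 mb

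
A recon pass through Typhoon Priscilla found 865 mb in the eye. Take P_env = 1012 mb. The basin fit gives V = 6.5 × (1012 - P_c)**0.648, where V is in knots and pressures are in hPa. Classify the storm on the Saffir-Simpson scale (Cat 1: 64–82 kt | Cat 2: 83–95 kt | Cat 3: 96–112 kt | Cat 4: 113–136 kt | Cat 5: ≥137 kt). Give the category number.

ΔP = 1012 − 865 = 147 mb.
V ≈ 6.5 × 147^0.648 = 6.5 × 25.38 ≈ 165 kt.
165 kt falls in the Category 5 band.

5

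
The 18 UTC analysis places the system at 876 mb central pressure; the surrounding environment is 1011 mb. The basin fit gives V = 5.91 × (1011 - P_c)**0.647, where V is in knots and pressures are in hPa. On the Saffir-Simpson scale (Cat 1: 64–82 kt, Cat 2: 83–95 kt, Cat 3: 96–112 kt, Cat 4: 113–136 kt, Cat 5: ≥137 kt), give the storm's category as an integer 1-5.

ΔP = 1011 − 876 = 135 mb.
V ≈ 5.91 × 135^0.647 = 5.91 × 23.90 ≈ 141 kt.
141 kt falls in the Category 5 band.

5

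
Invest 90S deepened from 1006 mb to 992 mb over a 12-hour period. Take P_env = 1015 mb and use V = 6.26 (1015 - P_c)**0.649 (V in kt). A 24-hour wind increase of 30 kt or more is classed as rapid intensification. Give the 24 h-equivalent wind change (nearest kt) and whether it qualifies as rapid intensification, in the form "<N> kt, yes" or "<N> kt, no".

V₁: ΔP = 9, V ≈ 6.26 × 9^0.649 ≈ 26.05 kt.
V₂: ΔP = 23, V ≈ 6.26 × 23^0.649 ≈ 47.90 kt.
ΔV over 12 h = 21.85 kt → 24 h equivalent = 21.85 × 24/12 ≈ 43.70 kt.
44 kt ≥ 30 kt ⇒ rapid intensification.

44 kt, yes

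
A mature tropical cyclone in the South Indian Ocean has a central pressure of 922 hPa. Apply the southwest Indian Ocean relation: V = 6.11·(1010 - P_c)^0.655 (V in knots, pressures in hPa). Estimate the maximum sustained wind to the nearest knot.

115 kt

ΔP = 1010 − 922 = 88 hPa.
88^0.655 ≈ 18.777.
V ≈ 6.11 × 18.777 ≈ 114.7 kt.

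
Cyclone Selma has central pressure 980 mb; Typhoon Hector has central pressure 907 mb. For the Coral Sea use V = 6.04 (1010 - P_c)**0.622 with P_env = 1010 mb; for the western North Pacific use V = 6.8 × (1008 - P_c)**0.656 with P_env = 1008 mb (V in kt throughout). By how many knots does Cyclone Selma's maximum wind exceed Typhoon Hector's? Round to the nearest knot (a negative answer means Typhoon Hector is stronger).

Cyclone Selma: ΔP = 30; V ≈ 6.04 × 30^0.622 ≈ 50.10 kt.
Typhoon Hector: ΔP = 101; V ≈ 6.8 × 101^0.656 ≈ 140.39 kt.
Difference ≈ 50.10 − 140.39 = -90.29 → -90 kt.

-90 kt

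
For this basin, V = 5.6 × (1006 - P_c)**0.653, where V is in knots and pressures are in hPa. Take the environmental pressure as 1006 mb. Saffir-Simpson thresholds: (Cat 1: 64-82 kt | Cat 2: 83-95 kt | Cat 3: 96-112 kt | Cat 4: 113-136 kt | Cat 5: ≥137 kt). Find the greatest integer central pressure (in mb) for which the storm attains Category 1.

964 mb

Category 1 begins at V = 64 kt.
Required ΔP = (64/5.6)^(1/0.653) = 11.429^1.531 ≈ 41.71 mb.
P_c ≤ 1006 − 41.71 = 964.29, so the highest integer P_c is 964 mb.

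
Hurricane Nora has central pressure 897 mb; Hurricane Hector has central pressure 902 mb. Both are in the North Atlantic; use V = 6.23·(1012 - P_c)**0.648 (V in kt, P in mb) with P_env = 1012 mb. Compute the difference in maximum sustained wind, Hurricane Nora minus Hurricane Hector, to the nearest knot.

Hurricane Nora: ΔP = 115; V ≈ 6.23 × 115^0.648 ≈ 134.84 kt.
Hurricane Hector: ΔP = 110; V ≈ 6.23 × 110^0.648 ≈ 131.01 kt.
Difference ≈ 134.84 − 131.01 = 3.83 → 4 kt.

4 kt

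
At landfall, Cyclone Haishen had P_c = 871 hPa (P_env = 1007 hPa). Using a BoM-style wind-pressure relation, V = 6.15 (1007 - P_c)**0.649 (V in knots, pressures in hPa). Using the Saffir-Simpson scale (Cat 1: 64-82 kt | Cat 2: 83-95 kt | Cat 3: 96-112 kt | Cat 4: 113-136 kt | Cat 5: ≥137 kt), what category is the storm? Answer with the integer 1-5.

ΔP = 1007 − 871 = 136 hPa.
V ≈ 6.15 × 136^0.649 = 6.15 × 24.25 ≈ 149 kt.
149 kt falls in the Category 5 band.

5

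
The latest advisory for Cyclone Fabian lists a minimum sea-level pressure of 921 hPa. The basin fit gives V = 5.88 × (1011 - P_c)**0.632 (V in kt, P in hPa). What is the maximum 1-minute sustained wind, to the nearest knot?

101 kt

ΔP = 1011 − 921 = 90 hPa.
90^0.632 ≈ 17.182.
V ≈ 5.88 × 17.182 ≈ 101.0 kt.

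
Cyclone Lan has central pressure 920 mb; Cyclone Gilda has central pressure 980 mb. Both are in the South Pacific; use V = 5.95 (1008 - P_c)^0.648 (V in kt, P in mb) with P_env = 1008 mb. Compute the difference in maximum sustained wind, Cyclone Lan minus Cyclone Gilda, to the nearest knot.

Cyclone Lan: ΔP = 88; V ≈ 5.95 × 88^0.648 ≈ 108.28 kt.
Cyclone Gilda: ΔP = 28; V ≈ 5.95 × 28^0.648 ≈ 51.56 kt.
Difference ≈ 108.28 − 51.56 = 56.72 → 57 kt.

57 kt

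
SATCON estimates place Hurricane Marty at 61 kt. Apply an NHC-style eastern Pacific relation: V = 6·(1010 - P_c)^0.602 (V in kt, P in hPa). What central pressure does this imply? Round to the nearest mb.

963 mb

ΔP = (V / 6)^(1/0.602) = (61/6)^1.661.
61/6 = 10.167; 10.167^1.661 ≈ 47.10 mb.
P_c = 1010 − 47.10 = 962.90 ≈ 963 mb.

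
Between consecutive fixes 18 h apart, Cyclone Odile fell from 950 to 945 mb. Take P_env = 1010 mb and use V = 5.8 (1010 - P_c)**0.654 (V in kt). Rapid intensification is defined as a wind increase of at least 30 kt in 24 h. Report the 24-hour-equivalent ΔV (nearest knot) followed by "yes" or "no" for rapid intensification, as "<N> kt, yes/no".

V₁: ΔP = 60, V ≈ 5.8 × 60^0.654 ≈ 84.40 kt.
V₂: ΔP = 65, V ≈ 5.8 × 65^0.654 ≈ 88.94 kt.
ΔV over 18 h = 4.54 kt → 24 h equivalent = 4.54 × 24/18 ≈ 6.05 kt.
6 kt < 30 kt ⇒ not rapid intensification.

6 kt, no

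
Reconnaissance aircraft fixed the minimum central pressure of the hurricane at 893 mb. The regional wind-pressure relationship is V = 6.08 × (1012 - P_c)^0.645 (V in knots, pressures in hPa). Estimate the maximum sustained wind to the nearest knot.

133 kt

ΔP = 1012 − 893 = 119 mb.
119^0.645 ≈ 21.814.
V ≈ 6.08 × 21.814 ≈ 132.6 kt.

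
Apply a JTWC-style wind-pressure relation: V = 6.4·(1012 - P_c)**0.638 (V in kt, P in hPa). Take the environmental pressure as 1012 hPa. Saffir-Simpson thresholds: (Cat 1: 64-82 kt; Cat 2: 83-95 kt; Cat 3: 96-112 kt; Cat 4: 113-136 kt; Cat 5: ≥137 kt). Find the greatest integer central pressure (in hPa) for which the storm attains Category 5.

Category 5 begins at V = 137 kt.
Required ΔP = (137/6.4)^(1/0.638) = 21.406^1.567 ≈ 121.76 hPa.
P_c ≤ 1012 − 121.76 = 890.24, so the highest integer P_c is 890 hPa.

890 hPa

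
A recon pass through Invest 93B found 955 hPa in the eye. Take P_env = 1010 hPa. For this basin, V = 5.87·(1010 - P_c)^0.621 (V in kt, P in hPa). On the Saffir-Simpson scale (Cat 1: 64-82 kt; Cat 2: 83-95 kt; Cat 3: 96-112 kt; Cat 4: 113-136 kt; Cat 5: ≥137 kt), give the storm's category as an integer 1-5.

1

ΔP = 1010 − 955 = 55 hPa.
V ≈ 5.87 × 55^0.621 = 5.87 × 12.04 ≈ 71 kt.
71 kt falls in the Category 1 band.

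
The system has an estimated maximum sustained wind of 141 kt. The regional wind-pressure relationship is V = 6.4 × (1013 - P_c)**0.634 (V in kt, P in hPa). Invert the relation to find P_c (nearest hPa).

ΔP = (V / 6.4)^(1/0.634) = (141/6.4)^1.577.
141/6.4 = 22.031; 22.031^1.577 ≈ 131.33 hPa.
P_c = 1013 − 131.33 = 881.67 ≈ 882 hPa.

882 hPa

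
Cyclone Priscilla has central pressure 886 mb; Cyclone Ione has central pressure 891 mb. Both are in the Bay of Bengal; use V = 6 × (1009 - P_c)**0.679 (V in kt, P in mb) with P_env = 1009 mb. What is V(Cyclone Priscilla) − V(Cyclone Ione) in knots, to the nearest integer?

Cyclone Priscilla: ΔP = 123; V ≈ 6 × 123^0.679 ≈ 157.47 kt.
Cyclone Ione: ΔP = 118; V ≈ 6 × 118^0.679 ≈ 153.09 kt.
Difference ≈ 157.47 − 153.09 = 4.38 → 4 kt.

4 kt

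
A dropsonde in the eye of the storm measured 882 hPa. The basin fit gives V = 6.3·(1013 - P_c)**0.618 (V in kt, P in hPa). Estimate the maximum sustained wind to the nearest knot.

128 kt

ΔP = 1013 − 882 = 131 hPa.
131^0.618 ≈ 20.346.
V ≈ 6.3 × 20.346 ≈ 128.2 kt.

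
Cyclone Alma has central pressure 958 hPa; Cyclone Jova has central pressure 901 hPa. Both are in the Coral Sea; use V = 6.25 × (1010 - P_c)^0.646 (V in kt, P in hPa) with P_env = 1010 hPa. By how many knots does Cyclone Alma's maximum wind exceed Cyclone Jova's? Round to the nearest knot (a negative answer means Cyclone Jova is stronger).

-49 kt

Cyclone Alma: ΔP = 52; V ≈ 6.25 × 52^0.646 ≈ 80.25 kt.
Cyclone Jova: ΔP = 109; V ≈ 6.25 × 109^0.646 ≈ 129.44 kt.
Difference ≈ 80.25 − 129.44 = -49.19 → -49 kt.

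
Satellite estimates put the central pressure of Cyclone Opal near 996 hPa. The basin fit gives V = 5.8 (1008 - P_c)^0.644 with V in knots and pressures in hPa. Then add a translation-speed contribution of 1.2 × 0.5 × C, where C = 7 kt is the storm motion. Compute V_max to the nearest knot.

33 kt

ΔP = 1008 − 996 = 12 hPa.
12^0.644 ≈ 4.954.
V ≈ 5.8 × 4.954 ≈ 28.7 kt.
Translation term: 1.2 × 0.5 × 7 = 4.2 kt.
Corrected V ≈ 32.9 kt → 33 kt.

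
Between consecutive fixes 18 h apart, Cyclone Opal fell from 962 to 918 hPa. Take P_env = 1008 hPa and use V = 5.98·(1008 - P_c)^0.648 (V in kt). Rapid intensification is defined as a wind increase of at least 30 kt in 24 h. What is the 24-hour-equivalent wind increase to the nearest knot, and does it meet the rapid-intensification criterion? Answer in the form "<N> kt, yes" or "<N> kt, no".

V₁: ΔP = 46, V ≈ 5.98 × 46^0.648 ≈ 71.48 kt.
V₂: ΔP = 90, V ≈ 5.98 × 90^0.648 ≈ 110.42 kt.
ΔV over 18 h = 38.94 kt → 24 h equivalent = 38.94 × 24/18 ≈ 51.92 kt.
52 kt ≥ 30 kt ⇒ rapid intensification.

52 kt, yes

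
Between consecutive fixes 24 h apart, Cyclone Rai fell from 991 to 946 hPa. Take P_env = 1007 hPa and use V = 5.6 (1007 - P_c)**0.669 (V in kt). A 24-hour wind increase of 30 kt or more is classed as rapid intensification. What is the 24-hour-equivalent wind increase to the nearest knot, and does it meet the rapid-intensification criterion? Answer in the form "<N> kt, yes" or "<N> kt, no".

52 kt, yes

V₁: ΔP = 16, V ≈ 5.6 × 16^0.669 ≈ 35.79 kt.
V₂: ΔP = 61, V ≈ 5.6 × 61^0.669 ≈ 87.61 kt.
ΔV over 24 h = 51.82 kt → 24 h equivalent = 51.82 × 24/24 ≈ 51.82 kt.
52 kt ≥ 30 kt ⇒ rapid intensification.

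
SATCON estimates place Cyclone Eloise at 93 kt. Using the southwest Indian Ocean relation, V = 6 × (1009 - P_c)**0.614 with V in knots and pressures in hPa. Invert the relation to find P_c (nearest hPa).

ΔP = (V / 6)^(1/0.614) = (93/6)^1.629.
93/6 = 15.500; 15.500^1.629 ≈ 86.83 hPa.
P_c = 1009 − 86.83 = 922.17 ≈ 922 hPa.

922 hPa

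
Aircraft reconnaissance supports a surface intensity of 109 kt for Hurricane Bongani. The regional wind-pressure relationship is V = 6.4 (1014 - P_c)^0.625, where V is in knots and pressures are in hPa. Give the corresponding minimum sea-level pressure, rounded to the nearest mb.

921 mb

ΔP = (V / 6.4)^(1/0.625) = (109/6.4)^1.600.
109/6.4 = 17.031; 17.031^1.600 ≈ 93.32 mb.
P_c = 1014 − 93.32 = 920.68 ≈ 921 mb.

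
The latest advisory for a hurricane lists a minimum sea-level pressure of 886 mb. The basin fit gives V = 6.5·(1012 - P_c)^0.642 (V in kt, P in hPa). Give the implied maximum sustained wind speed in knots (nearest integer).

145 kt

ΔP = 1012 − 886 = 126 mb.
126^0.642 ≈ 22.307.
V ≈ 6.5 × 22.307 ≈ 145.0 kt.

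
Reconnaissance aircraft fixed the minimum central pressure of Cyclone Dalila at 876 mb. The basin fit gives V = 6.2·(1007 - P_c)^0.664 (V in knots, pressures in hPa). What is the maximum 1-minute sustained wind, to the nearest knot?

ΔP = 1007 − 876 = 131 mb.
131^0.664 ≈ 25.461.
V ≈ 6.2 × 25.461 ≈ 157.9 kt.

158 kt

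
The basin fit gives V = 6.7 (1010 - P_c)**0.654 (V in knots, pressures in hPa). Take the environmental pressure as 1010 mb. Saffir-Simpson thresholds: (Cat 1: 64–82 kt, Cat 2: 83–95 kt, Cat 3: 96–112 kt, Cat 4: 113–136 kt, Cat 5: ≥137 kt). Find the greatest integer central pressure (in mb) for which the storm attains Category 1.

Category 1 begins at V = 64 kt.
Required ΔP = (64/6.7)^(1/0.654) = 9.552^1.529 ≈ 31.52 mb.
P_c ≤ 1010 − 31.52 = 978.48, so the highest integer P_c is 978 mb.

978 mb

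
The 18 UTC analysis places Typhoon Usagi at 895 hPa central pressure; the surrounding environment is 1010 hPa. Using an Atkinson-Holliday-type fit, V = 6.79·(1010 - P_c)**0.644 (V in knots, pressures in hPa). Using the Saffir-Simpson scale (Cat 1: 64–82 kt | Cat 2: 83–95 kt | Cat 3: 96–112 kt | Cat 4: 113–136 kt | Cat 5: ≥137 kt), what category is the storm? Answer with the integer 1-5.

ΔP = 1010 − 895 = 115 hPa.
V ≈ 6.79 × 115^0.644 = 6.79 × 21.24 ≈ 144 kt.
144 kt falls in the Category 5 band.

5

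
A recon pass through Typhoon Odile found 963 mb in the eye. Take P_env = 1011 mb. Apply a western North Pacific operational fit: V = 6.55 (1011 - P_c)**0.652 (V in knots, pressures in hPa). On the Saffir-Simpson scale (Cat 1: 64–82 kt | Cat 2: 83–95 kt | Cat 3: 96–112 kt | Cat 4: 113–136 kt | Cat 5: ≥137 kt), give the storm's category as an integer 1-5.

1

ΔP = 1011 − 963 = 48 mb.
V ≈ 6.55 × 48^0.652 = 6.55 × 12.48 ≈ 82 kt.
82 kt falls in the Category 1 band.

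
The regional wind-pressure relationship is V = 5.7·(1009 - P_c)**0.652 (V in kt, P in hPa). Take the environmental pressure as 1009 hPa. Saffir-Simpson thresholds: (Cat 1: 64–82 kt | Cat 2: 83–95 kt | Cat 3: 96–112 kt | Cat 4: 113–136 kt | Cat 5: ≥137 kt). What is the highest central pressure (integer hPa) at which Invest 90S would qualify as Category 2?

948 hPa

Category 2 begins at V = 83 kt.
Required ΔP = (83/5.7)^(1/0.652) = 14.561^1.534 ≈ 60.82 hPa.
P_c ≤ 1009 − 60.82 = 948.18, so the highest integer P_c is 948 hPa.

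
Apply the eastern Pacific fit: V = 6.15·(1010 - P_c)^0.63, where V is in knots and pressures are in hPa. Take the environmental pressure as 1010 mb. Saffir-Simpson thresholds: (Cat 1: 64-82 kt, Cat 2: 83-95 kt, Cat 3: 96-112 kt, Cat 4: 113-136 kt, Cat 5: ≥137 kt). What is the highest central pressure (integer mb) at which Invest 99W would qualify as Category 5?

872 mb

Category 5 begins at V = 137 kt.
Required ΔP = (137/6.15)^(1/0.63) = 22.276^1.587 ≈ 137.86 mb.
P_c ≤ 1010 − 137.86 = 872.14, so the highest integer P_c is 872 mb.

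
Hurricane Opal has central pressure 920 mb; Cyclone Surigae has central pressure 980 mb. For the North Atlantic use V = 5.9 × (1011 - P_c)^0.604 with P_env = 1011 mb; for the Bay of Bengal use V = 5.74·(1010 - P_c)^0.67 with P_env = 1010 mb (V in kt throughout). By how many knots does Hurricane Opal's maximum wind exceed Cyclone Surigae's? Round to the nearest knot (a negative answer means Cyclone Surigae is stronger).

Hurricane Opal: ΔP = 91; V ≈ 5.9 × 91^0.604 ≈ 89.97 kt.
Cyclone Surigae: ΔP = 30; V ≈ 5.74 × 30^0.67 ≈ 56.05 kt.
Difference ≈ 89.97 − 56.05 = 33.92 → 34 kt.

34 kt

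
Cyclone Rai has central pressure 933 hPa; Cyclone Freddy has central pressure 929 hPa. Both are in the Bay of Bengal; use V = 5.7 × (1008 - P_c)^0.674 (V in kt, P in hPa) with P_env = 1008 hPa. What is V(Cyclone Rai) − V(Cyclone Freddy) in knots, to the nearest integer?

-4 kt

Cyclone Rai: ΔP = 75; V ≈ 5.7 × 75^0.674 ≈ 104.63 kt.
Cyclone Freddy: ΔP = 79; V ≈ 5.7 × 79^0.674 ≈ 108.36 kt.
Difference ≈ 104.63 − 108.36 = -3.73 → -4 kt.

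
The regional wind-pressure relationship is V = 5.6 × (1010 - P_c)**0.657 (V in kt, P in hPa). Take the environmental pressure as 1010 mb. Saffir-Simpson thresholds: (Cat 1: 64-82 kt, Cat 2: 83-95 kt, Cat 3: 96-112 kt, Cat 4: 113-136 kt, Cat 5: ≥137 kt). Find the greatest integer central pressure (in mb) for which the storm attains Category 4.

Category 4 begins at V = 113 kt.
Required ΔP = (113/5.6)^(1/0.657) = 20.179^1.522 ≈ 96.86 mb.
P_c ≤ 1010 − 96.86 = 913.14, so the highest integer P_c is 913 mb.

913 mb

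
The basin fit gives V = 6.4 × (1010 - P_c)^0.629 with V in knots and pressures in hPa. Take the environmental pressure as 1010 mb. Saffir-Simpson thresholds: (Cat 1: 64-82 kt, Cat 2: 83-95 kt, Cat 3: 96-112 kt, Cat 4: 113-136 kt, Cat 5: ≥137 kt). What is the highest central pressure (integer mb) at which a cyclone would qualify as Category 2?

951 mb

Category 2 begins at V = 83 kt.
Required ΔP = (83/6.4)^(1/0.629) = 12.969^1.590 ≈ 58.79 mb.
P_c ≤ 1010 − 58.79 = 951.21, so the highest integer P_c is 951 mb.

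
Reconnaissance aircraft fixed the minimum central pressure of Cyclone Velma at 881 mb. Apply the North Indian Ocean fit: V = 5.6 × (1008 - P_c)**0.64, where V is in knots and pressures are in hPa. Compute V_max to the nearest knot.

124 kt

ΔP = 1008 − 881 = 127 mb.
127^0.64 ≈ 22.204.
V ≈ 5.6 × 22.204 ≈ 124.3 kt.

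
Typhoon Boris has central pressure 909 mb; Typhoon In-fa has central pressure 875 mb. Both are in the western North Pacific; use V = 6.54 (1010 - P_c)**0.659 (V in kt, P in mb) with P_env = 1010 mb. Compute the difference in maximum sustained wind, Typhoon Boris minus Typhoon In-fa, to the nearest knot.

Typhoon Boris: ΔP = 101; V ≈ 6.54 × 101^0.659 ≈ 136.91 kt.
Typhoon In-fa: ΔP = 135; V ≈ 6.54 × 135^0.659 ≈ 165.76 kt.
Difference ≈ 136.91 − 165.76 = -28.85 → -29 kt.

-29 kt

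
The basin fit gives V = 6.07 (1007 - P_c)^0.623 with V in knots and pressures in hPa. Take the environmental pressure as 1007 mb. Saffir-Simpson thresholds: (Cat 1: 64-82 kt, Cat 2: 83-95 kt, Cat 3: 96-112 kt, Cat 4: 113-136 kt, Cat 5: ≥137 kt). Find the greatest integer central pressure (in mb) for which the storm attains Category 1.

Category 1 begins at V = 64 kt.
Required ΔP = (64/6.07)^(1/0.623) = 10.544^1.605 ≈ 43.86 mb.
P_c ≤ 1007 − 43.86 = 963.14, so the highest integer P_c is 963 mb.

963 mb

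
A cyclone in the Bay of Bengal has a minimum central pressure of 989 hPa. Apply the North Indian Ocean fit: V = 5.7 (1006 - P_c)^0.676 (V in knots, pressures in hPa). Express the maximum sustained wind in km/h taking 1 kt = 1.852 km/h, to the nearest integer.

ΔP = 1006 − 989 = 17 hPa.
V ≈ 5.7 × 17^0.676 = 5.7 × 6.789 ≈ 38.695 kt.
38.695 × 1.852 ≈ 71.66 km/h → 72 km/h.

72 km/h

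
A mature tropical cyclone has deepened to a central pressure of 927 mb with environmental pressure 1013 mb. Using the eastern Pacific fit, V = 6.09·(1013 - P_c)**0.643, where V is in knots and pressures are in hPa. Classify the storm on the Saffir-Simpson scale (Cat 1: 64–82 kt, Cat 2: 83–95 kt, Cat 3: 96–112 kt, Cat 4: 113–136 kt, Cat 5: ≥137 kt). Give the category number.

ΔP = 1013 − 927 = 86 mb.
V ≈ 6.09 × 86^0.643 = 6.09 × 17.53 ≈ 107 kt.
107 kt falls in the Category 3 band.

3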